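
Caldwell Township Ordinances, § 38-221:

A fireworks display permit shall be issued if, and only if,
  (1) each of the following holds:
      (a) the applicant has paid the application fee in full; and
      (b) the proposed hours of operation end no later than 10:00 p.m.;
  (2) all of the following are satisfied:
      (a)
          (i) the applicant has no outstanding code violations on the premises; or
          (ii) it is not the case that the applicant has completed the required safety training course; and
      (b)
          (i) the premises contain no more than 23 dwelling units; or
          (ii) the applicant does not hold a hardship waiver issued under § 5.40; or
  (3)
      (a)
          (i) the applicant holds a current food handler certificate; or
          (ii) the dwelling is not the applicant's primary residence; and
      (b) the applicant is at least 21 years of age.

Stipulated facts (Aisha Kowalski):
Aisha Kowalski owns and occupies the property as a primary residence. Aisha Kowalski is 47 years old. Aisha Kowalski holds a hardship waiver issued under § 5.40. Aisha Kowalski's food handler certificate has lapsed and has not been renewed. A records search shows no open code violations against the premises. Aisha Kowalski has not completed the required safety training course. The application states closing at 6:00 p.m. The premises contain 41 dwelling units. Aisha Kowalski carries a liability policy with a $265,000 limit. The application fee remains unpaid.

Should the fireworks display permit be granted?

(a) fee paid — fails.
(b) closes by 10 p.m. — holds.
So (1) is not satisfied (F AND T).
(i) no code violations — met.
(ii) not (safety training) — met.
(a) = T OR T = true.
(i) ≤ 23 units — fails.
(ii) not (hardship waiver) — not satisfied.
(b): F OR F → false.
So (2) is not satisfied (T AND F).
(i) food handler cert. — fails.
(ii) not (primary residence) — not satisfied.
(a): F OR F → false.
(b) age ≥ 21 — holds.
(3): F AND T → false.
Overall: F OR F OR F → false.

No — denied.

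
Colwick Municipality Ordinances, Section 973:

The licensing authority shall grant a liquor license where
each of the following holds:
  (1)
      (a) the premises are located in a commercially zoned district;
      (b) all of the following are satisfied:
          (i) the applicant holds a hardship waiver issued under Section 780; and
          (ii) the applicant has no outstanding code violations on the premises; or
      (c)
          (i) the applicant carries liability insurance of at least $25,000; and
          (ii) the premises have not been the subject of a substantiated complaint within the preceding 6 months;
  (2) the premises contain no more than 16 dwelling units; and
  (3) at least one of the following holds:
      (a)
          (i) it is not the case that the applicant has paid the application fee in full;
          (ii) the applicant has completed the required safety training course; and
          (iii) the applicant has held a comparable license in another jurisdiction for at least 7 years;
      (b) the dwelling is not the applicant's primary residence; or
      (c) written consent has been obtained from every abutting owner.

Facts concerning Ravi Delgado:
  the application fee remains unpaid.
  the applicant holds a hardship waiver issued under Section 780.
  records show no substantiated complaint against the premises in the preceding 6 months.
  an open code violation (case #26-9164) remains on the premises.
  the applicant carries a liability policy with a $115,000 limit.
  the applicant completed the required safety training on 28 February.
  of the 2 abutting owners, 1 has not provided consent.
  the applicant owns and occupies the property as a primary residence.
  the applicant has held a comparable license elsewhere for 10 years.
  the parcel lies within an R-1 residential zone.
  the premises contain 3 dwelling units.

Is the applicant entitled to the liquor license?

Yes — granted.

(a) commercially zoned — fails.
(i) hardship waiver — met.
(ii) no code violations — not satisfied.
(b) = T AND F = false.
(i) insurance ≥ $25,000 — holds.
(ii) no complaint in 6 mo. — met.
(c): T AND T → true.
So (1) is satisfied (F OR F OR T).
(2) ≤ 16 units — satisfied.
(i) not (fee paid) — holds.
(ii) safety training — satisfied.
(iii) prior license ≥ 7 yr — holds.
(a) = T AND T AND T = true.
(b) not (primary residence) — not satisfied.
(c) all abutters consent — not satisfied.
(3): T OR F OR F → true.
Overall: T AND T AND T → true.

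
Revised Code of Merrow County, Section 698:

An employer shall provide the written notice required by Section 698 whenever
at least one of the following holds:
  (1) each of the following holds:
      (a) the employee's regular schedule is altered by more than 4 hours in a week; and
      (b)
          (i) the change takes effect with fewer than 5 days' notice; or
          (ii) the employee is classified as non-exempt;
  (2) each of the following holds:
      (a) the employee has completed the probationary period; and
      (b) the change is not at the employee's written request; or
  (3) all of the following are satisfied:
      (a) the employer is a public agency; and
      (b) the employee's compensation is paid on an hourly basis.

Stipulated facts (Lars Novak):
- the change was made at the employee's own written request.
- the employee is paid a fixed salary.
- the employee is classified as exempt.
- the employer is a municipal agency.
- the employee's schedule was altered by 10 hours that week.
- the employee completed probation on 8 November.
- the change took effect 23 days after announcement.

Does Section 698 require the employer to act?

No — not required.

(a) schedule shift > 4h — met.
(i) < 5 days' notice — not satisfied.
(ii) non-exempt — not met.
(b) = F OR F = false.
So (1) is not satisfied (T AND F).
(a) past probation — met.
(b) not employee-requested — not satisfied.
(2): T AND F → false.
(a) public agency — met.
(b) hourly-paid — not met.
So (3) is not satisfied (T AND F).
Overall: F OR F OR F → false.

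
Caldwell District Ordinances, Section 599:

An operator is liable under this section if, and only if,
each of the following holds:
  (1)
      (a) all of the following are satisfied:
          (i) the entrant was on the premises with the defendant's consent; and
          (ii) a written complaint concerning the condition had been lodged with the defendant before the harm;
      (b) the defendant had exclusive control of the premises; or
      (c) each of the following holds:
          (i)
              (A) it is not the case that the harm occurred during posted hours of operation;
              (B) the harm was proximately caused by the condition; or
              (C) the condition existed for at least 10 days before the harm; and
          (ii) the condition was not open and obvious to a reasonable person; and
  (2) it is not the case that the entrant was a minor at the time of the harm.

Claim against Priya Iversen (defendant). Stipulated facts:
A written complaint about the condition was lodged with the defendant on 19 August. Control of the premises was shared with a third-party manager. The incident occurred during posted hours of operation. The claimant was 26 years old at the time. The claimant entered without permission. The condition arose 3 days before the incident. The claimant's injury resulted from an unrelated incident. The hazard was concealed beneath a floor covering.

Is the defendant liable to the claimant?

(i) consent to enter — not met.
(ii) complaint lodged — satisfied.
(a) = F AND T = false.
(b) exclusive control — fails.
(A) not (during posted hours) — not satisfied.
(B) proximate cause — not satisfied.
(C) condition ≥10 days old — not satisfied.
So (i) is not satisfied (F OR F OR F).
(ii) not open/obvious — satisfied.
(c): F AND T → false.
(1) = F OR F OR F = false.
(2) not (entrant a minor) — satisfied.
Overall: F AND T → false.

No — not liable.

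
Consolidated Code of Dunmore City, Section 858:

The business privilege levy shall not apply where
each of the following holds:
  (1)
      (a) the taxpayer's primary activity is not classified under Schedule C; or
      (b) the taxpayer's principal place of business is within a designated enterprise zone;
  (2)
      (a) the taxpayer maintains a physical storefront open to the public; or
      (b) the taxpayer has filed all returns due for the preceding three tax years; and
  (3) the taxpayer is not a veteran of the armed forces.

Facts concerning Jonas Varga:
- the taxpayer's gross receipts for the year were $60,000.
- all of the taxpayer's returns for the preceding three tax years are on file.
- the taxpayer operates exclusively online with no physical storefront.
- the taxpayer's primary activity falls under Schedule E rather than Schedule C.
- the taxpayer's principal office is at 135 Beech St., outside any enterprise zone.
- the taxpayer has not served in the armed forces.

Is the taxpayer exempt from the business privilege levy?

(a) not (Schedule C activity) — met.
(b) in enterprise zone — fails.
So (1) is satisfied (T OR F).
(a) has storefront — not satisfied.
(b) returns current — met.
(2): F OR T → true.
(3) not (veteran) — met.
Overall = T AND T AND T = true.

Yes — exempt.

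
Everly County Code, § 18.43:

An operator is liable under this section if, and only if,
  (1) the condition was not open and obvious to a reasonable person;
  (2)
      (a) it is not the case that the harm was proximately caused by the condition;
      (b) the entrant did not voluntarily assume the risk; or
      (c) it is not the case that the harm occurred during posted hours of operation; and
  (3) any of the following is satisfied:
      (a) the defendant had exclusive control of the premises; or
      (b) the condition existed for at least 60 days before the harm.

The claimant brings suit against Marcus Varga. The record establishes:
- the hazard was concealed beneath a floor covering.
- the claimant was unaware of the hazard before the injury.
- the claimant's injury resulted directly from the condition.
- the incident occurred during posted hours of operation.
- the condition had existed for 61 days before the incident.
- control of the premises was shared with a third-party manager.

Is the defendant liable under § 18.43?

Yes — liable.

(1) not open/obvious — met.
(a) not (proximate cause) — not satisfied.
(b) no assumed risk — holds.
(c) not (during posted hours) — not met.
So (2) is satisfied (F OR T OR F).
(a) exclusive control — fails.
(b) condition ≥60 days old — holds.
So (3) is satisfied (F OR T).
Overall: T AND T AND T → true.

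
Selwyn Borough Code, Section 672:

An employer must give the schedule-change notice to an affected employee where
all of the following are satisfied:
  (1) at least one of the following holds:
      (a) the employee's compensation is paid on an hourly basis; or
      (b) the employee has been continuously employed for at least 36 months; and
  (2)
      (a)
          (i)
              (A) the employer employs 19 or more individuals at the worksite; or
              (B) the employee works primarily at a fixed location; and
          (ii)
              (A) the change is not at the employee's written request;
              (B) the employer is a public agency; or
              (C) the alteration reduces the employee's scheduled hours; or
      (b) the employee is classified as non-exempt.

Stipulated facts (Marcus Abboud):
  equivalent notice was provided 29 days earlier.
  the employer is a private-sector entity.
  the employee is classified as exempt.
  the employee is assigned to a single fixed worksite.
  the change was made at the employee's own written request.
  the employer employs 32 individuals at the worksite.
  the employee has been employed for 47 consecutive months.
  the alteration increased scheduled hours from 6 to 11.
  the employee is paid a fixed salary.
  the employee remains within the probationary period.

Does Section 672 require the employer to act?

(a) hourly-paid — not met.
(b) tenure ≥ 36 mo. — holds.
(1) = F OR T = true.
(A) ≥ 19 at site — met.
(B) fixed location — met.
(i) = T OR T = true.
(A) not employee-requested — fails.
(B) public agency — not met.
(C) hours reduced — not met.
(ii) = F OR F OR F = false.
(a) = T AND F = false.
(b) non-exempt — fails.
So (2) is not satisfied (F OR F).
Overall = T AND F = false.

No — not required.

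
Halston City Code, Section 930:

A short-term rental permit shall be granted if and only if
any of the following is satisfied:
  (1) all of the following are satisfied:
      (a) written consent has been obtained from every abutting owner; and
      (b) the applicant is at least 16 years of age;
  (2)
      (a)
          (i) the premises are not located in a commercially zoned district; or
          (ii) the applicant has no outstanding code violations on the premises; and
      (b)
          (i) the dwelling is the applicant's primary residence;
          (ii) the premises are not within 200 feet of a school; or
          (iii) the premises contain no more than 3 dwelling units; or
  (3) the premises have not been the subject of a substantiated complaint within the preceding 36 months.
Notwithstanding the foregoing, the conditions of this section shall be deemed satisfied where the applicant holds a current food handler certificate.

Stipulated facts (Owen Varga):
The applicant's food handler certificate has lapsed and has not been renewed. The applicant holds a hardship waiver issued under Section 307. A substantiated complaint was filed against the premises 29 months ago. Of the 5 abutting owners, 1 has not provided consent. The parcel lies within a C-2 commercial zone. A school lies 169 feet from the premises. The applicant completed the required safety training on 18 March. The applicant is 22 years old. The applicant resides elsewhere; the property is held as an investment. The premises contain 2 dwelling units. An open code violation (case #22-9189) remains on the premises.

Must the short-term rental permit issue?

No — denied.

(a) all abutters consent — fails.
(b) age ≥ 16 — satisfied.
(1): F AND T → false.
(i) not (commercially zoned) — fails.
(ii) no code violations — fails.
So (a) is not satisfied (F OR F).
(i) primary residence — not satisfied.
(ii) ≥200 ft from school — not satisfied.
(iii) ≤ 3 units — met.
(b): F OR F OR T → true.
So (2) is not satisfied (F AND T).
(3) no complaint in 36 mo. — fails.
Overall = F OR F OR F = false.
Exception (food handler cert.) — not satisfied.
Result: main false OR exception false → false.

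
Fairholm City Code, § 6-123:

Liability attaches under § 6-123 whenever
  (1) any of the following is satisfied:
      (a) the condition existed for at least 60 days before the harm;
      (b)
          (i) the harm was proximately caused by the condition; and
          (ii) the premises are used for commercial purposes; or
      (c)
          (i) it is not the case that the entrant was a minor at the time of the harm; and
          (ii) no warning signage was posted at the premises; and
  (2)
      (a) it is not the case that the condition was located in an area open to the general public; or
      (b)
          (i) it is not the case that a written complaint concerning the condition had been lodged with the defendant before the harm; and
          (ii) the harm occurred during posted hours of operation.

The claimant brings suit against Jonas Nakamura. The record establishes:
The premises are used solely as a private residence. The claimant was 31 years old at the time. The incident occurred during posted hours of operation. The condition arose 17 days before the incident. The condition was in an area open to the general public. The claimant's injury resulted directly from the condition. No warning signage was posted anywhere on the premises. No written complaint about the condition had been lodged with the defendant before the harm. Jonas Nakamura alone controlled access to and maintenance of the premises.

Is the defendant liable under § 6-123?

(a) condition ≥60 days old — not satisfied.
(i) proximate cause — holds.
(ii) commercial use — fails.
(b) = T AND F = false.
(i) not (entrant a minor) — met.
(ii) no signage posted — satisfied.
(c) = T AND T = true.
(1) = F OR F OR T = true.
(a) not (public area) — not satisfied.
(i) not (complaint lodged) — holds.
(ii) during posted hours — satisfied.
(b): T AND T → true.
So (2) is satisfied (F OR T).
Overall: T AND T → true.

Yes — liable.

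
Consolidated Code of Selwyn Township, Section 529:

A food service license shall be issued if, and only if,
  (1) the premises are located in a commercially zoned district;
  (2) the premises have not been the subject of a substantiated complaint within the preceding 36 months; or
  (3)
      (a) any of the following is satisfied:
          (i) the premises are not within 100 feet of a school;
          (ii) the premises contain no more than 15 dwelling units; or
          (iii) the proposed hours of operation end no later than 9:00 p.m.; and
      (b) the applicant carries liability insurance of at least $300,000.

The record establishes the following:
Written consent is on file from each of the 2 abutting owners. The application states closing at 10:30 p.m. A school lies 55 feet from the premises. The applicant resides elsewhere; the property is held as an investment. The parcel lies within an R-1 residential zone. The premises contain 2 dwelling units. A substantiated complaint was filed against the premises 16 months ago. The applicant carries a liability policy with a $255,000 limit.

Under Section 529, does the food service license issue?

No — denied.

(1) commercially zoned — not satisfied.
(2) no complaint in 36 mo. — fails.
(i) ≥100 ft from school — not satisfied.
(ii) ≤ 15 units — holds.
(iii) closes by 9 p.m. — not satisfied.
(a) = F OR T OR F = true.
(b) insurance ≥ $300,000 — fails.
So (3) is not satisfied (T AND F).
Overall: F OR F OR F → false.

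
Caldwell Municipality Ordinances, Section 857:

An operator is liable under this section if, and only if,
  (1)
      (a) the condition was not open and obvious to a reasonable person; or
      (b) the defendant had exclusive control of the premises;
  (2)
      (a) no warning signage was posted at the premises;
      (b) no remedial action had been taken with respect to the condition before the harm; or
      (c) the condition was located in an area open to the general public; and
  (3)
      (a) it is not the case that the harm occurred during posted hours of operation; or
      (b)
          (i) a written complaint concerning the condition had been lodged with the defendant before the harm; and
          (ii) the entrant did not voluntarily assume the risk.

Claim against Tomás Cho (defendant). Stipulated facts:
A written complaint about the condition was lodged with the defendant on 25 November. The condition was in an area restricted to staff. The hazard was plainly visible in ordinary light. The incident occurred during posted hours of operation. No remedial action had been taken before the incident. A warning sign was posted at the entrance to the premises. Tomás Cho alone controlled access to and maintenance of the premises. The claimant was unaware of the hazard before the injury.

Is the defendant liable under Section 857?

(a) not open/obvious — fails.
(b) exclusive control — holds.
(1): F OR T → true.
(a) no signage posted — not met.
(b) no remedial action — holds.
(c) public area — not met.
(2): F OR T OR F → true.
(a) not (during posted hours) — not satisfied.
(i) complaint lodged — holds.
(ii) no assumed risk — met.
(b) = T AND T = true.
(3): F OR T → true.
So Overall is satisfied (T AND T AND T).

Yes — liable.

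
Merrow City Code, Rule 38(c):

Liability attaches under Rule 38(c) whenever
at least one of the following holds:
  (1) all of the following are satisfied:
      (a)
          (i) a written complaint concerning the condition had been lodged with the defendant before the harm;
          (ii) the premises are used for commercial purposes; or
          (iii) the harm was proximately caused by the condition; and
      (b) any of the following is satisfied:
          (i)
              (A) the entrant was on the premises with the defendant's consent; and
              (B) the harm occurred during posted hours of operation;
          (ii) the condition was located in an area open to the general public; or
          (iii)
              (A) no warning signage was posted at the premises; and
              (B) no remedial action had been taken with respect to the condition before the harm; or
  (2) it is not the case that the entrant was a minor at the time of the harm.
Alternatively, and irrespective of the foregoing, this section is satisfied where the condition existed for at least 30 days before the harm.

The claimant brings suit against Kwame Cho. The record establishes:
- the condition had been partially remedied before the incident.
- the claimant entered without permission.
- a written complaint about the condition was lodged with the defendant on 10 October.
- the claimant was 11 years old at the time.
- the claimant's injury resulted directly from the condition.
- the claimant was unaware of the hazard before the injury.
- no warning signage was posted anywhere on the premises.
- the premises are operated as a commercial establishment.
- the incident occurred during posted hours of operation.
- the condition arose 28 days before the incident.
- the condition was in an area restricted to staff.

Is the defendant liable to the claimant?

No — not liable.

(i) complaint lodged — holds.
(ii) commercial use — holds.
(iii) proximate cause — satisfied.
(a): T OR T OR T → true.
(A) consent to enter — fails.
(B) during posted hours — holds.
(i) = F AND T = false.
(ii) public area — fails.
(A) no signage posted — holds.
(B) no remedial action — not satisfied.
So (iii) is not satisfied (T AND F).
(b) = F OR F OR F = false.
(1) = T AND F = false.
(2) not (entrant a minor) — fails.
Overall = F OR F = false.
Exception (condition ≥30 days old) — not satisfied.
Result: main false OR exception false → false.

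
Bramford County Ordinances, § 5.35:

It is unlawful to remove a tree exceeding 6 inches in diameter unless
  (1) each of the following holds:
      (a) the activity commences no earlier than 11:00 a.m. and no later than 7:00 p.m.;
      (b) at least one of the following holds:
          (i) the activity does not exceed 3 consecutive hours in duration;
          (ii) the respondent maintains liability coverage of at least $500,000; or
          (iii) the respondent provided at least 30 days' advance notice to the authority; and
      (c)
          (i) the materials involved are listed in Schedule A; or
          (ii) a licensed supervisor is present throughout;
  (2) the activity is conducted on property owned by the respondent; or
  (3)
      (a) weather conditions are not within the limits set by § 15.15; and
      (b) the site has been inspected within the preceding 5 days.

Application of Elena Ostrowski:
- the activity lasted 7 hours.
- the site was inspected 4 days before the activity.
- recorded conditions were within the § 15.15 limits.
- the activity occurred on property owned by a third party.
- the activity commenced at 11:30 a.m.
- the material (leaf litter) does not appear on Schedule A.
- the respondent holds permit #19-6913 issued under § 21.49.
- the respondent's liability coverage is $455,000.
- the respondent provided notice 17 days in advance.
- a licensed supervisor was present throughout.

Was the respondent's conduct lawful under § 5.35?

(a) start within hours — holds.
(i) ≤ 3 hrs duration — fails.
(ii) coverage ≥ $500,000 — fails.
(iii) ≥30 days' notice — fails.
(b) = F OR F OR F = false.
(i) Schedule A material — not satisfied.
(ii) supervisor present — holds.
So (c) is satisfied (F OR T).
(1): T AND F AND T → false.
(2) own property — not satisfied.
(a) not (weather ok) — not met.
(b) site inspected — satisfied.
(3) = F AND T = false.
Overall: F OR F OR F → false.

No — unlawful.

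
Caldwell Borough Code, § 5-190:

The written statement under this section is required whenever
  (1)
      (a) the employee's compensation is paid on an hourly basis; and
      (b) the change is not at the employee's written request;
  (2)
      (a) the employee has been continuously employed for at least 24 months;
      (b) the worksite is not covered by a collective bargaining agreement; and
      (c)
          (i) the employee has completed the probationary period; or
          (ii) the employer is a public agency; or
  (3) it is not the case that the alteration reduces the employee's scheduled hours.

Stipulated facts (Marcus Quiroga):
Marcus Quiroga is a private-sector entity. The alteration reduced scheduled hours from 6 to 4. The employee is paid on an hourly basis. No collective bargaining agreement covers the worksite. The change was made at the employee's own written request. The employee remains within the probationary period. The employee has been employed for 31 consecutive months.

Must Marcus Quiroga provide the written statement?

No — not required.

(a) hourly-paid — satisfied.
(b) not employee-requested — fails.
(1) = T AND F = false.
(a) tenure ≥ 24 mo. — met.
(b) no CBA — met.
(i) past probation — not met.
(ii) public agency — fails.
So (c) is not satisfied (F OR F).
(2) = T AND T AND F = false.
(3) not (hours reduced) — not satisfied.
So Overall is not satisfied (F OR F OR F).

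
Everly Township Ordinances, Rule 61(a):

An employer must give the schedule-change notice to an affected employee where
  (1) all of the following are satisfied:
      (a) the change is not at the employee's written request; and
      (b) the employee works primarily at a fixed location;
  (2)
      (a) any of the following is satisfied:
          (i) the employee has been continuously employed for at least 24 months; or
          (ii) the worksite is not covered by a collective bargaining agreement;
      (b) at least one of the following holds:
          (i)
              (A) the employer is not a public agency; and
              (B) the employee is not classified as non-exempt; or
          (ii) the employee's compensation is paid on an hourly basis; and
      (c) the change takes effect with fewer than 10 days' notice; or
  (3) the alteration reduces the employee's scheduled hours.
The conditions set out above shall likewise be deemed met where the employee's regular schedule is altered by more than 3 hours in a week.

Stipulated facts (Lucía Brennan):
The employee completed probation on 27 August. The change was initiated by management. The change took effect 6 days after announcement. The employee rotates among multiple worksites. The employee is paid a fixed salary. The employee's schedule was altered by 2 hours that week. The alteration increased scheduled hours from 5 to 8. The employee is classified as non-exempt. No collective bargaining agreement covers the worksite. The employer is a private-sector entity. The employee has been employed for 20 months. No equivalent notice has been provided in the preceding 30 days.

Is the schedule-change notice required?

(a) not employee-requested — met.
(b) fixed location — not satisfied.
(1) = T AND F = false.
(i) tenure ≥ 24 mo. — fails.
(ii) no CBA — met.
(a): F OR T → true.
(A) not (public agency) — holds.
(B) not (non-exempt) — fails.
(i) = T AND F = false.
(ii) hourly-paid — fails.
(b): F OR F → false.
(c) < 10 days' notice — satisfied.
(2) = T AND F AND T = false.
(3) hours reduced — not satisfied.
So Overall is not satisfied (F OR F OR F).
Exception (schedule shift > 3h) — not satisfied.
Result: main false OR exception false → false.

No — not required.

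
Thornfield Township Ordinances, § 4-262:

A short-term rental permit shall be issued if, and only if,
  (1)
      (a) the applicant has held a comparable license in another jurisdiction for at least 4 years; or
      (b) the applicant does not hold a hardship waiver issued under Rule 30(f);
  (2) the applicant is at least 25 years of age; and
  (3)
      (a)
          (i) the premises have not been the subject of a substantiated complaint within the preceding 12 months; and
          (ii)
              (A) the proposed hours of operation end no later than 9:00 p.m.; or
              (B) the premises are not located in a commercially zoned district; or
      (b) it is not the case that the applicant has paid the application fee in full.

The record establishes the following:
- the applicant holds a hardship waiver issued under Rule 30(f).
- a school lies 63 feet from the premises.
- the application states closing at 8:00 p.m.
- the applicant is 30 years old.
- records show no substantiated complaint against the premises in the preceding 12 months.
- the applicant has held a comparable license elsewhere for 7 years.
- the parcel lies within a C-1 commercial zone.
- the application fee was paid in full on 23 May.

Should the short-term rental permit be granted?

(a) prior license ≥ 4 yr — satisfied.
(b) not (hardship waiver) — fails.
So (1) is satisfied (T OR F).
(2) age ≥ 25 — holds.
(i) no complaint in 12 mo. — met.
(A) closes by 9 p.m. — satisfied.
(B) not (commercially zoned) — fails.
So (ii) is satisfied (T OR F).
So (a) is satisfied (T AND T).
(b) not (fee paid) — fails.
(3): T OR F → true.
Overall: T AND T AND T → true.

Yes — granted.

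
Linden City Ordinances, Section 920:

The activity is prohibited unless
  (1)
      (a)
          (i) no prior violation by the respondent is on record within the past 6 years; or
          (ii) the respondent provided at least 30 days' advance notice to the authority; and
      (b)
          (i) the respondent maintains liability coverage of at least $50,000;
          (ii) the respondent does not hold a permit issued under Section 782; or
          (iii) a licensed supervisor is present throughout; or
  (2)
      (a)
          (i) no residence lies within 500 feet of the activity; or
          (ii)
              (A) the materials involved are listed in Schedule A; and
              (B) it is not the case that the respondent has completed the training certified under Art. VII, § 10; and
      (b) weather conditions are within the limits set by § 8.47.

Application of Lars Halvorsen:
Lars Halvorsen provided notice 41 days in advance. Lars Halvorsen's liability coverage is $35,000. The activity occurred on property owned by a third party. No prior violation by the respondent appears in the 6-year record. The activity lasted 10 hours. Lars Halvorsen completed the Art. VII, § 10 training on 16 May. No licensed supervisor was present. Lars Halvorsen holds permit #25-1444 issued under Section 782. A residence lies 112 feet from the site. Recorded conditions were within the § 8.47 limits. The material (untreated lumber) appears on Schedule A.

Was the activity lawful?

No — unlawful.

(i) no prior violation — satisfied.
(ii) ≥30 days' notice — holds.
(a) = T OR T = true.
(i) coverage ≥ $50,000 — fails.
(ii) not (holds permit) — not met.
(iii) supervisor present — not satisfied.
(b) = F OR F OR F = false.
(1): T AND F → false.
(i) no residence in 500 ft — fails.
(A) Schedule A material — satisfied.
(B) not (training certified) — fails.
(ii) = T AND F = false.
(a): F OR F → false.
(b) weather ok — holds.
(2) = F AND T = false.
Overall = F OR F = false.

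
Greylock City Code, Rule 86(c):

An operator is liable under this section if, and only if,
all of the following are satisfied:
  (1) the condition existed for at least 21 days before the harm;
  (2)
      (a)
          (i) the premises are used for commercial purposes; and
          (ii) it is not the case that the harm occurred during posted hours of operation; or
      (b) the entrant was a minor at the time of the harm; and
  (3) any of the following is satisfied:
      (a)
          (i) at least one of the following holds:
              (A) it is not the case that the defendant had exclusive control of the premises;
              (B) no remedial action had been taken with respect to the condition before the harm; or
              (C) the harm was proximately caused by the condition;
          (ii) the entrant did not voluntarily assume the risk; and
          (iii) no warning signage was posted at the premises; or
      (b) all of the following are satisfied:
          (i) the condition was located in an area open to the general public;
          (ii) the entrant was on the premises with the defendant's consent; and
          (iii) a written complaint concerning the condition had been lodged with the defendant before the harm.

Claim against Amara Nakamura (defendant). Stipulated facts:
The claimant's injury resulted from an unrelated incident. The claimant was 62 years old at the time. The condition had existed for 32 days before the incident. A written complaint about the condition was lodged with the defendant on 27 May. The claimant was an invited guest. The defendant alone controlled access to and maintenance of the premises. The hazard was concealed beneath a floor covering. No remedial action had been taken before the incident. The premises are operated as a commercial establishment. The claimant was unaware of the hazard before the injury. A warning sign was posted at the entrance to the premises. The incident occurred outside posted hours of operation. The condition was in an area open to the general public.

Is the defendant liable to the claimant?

(1) condition ≥21 days old — satisfied.
(i) commercial use — holds.
(ii) not (during posted hours) — met.
(a): T AND T → true.
(b) entrant a minor — not satisfied.
(2) = T OR F = true.
(A) not (exclusive control) — not satisfied.
(B) no remedial action — holds.
(C) proximate cause — fails.
(i) = F OR T OR F = true.
(ii) no assumed risk — holds.
(iii) no signage posted — fails.
So (a) is not satisfied (T AND T AND F).
(i) public area — satisfied.
(ii) consent to enter — met.
(iii) complaint lodged — holds.
(b) = T AND T AND T = true.
So (3) is satisfied (F OR T).
Overall: T AND T AND T → true.

Yes — liable.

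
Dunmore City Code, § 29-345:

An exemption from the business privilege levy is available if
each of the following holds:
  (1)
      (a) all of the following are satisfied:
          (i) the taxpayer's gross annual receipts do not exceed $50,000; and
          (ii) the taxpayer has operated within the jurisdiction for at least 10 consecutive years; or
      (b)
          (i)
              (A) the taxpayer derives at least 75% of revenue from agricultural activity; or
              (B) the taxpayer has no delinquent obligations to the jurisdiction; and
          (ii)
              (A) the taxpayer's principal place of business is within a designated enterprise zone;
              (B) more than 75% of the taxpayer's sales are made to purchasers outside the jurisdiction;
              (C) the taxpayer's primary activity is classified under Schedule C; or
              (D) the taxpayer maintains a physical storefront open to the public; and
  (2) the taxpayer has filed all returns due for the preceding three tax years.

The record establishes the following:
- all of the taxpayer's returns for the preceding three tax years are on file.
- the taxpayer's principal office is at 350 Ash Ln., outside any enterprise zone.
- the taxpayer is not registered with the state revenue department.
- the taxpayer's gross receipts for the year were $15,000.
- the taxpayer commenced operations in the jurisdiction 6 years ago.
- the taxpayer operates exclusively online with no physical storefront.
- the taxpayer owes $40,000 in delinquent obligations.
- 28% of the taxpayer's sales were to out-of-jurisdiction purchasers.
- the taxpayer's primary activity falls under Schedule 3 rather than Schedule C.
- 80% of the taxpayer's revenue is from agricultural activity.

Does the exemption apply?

No — not exempt.

(i) receipts ≤ $50,000 — holds.
(ii) ≥ 10 yrs in jurisdiction — fails.
(a) = T AND F = false.
(A) ≥75% agricultural — holds.
(B) no delinquency — fails.
(i) = T OR F = true.
(A) in enterprise zone — fails.
(B) >75% out-of-jur. sales — not satisfied.
(C) Schedule C activity — not met.
(D) has storefront — fails.
(ii): F OR F OR F OR F → false.
(b): T AND F → false.
(1) = F OR F = false.
(2) returns current — holds.
Overall = F AND T = false.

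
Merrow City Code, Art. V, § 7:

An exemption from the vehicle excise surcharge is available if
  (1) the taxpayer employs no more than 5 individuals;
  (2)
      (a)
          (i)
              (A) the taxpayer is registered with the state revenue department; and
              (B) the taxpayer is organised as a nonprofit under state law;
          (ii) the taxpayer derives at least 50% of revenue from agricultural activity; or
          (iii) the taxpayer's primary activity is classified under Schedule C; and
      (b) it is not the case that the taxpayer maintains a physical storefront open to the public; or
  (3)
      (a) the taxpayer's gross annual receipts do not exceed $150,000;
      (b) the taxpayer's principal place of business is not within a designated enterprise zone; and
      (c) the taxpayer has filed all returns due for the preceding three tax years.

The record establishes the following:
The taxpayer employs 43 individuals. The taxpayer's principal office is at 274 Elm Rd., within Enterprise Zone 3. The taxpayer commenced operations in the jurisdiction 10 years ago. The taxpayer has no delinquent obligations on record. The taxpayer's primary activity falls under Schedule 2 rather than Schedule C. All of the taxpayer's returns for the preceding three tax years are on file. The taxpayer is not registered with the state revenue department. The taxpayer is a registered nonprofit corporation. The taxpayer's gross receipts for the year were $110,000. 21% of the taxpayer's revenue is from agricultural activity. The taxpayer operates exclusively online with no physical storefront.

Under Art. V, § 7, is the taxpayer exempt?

(1) ≤ 5 employees — not met.
(A) state-registered — not met.
(B) nonprofit — met.
(i) = F AND T = false.
(ii) ≥50% agricultural — fails.
(iii) Schedule C activity — not satisfied.
So (a) is not satisfied (F OR F OR F).
(b) not (has storefront) — met.
(2) = F AND T = false.
(a) receipts ≤ $150,000 — satisfied.
(b) not (in enterprise zone) — not satisfied.
(c) returns current — met.
So (3) is not satisfied (T AND F AND T).
Overall = F OR F OR F = false.

No — not exempt.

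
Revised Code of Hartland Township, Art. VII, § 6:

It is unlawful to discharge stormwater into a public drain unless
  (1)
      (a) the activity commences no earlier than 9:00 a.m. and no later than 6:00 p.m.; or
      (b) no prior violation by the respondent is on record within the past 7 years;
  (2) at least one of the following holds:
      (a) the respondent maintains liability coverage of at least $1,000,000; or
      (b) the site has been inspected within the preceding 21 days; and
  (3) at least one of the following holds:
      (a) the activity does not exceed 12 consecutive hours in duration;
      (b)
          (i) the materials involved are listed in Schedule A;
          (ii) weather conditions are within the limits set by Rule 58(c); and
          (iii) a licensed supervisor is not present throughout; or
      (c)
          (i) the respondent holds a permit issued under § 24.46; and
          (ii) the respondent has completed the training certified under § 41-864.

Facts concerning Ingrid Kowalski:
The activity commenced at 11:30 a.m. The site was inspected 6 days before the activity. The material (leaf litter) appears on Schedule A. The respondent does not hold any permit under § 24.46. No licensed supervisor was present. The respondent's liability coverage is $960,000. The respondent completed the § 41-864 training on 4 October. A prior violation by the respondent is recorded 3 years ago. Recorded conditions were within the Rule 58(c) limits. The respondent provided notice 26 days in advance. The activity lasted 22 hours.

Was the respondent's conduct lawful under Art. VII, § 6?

Yes — lawful.

(a) start within hours — satisfied.
(b) no prior violation — not satisfied.
(1) = T OR F = true.
(a) coverage ≥ $1,000,000 — fails.
(b) site inspected — met.
(2): F OR T → true.
(a) ≤ 12 hrs duration — fails.
(i) Schedule A material — holds.
(ii) weather ok — met.
(iii) not (supervisor present) — holds.
(b): T AND T AND T → true.
(i) holds permit — fails.
(ii) training certified — satisfied.
(c) = F AND T = false.
(3) = F OR T OR F = true.
So Overall is satisfied (T AND T AND T).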